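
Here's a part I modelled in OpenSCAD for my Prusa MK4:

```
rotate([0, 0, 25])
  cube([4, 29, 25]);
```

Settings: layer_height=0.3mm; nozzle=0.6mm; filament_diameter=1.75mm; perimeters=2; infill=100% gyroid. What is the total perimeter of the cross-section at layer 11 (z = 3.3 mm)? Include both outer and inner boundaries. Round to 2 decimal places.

At z = 3.3 mm: the cube is present — its section is the full 4×29 rectangle (perimeter 66.00 mm); (whole slice rotated 25° about Z — lengths, areas and connectivity unchanged). Overall, the cross-section is a single solid region. Total boundary length (outer) = 66.00 mm.

66.00 mm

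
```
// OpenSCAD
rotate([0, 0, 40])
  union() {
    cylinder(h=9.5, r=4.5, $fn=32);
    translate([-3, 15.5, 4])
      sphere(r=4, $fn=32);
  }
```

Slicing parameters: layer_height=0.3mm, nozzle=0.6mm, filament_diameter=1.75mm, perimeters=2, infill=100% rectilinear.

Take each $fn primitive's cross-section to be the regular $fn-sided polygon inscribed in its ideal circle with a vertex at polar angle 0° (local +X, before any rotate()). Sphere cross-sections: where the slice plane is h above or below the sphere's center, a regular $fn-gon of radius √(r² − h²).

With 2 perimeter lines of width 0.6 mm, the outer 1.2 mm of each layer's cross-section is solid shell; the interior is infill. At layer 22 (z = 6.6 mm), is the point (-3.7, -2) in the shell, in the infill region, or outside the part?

shell

At z = 6.6 mm: the cylinder: section is a regular 32-gon, circumradius r=4.5; the r=4 sphere at (-3, 15.5) contributes a regular 32-gon of circumradius √(4²−2.6²) = 3.040; Combining (union): the 2 present regions are separate (no shared area or edge), so areas and boundary lengths simply add and each stays a separate island — 2 connected regions; (whole slice rotated 40° about Z — lengths, areas and connectivity unchanged). Overall, the cross-section has 2 separate islands. Undo the 40° rotation: the query point maps to (-4.120, 0.846) in the un-rotated model frame. The nearest boundary edge runs (-4.41, 0.88)→(-4.16, 1.72); distance from the point to it = 0.29 mm. (Shell/infill is judged within the island containing the point — the largest one.) The point is inside the cross-section, 0.29 mm from the nearest boundary — within the 1.2 mm shell band (2 × 0.6).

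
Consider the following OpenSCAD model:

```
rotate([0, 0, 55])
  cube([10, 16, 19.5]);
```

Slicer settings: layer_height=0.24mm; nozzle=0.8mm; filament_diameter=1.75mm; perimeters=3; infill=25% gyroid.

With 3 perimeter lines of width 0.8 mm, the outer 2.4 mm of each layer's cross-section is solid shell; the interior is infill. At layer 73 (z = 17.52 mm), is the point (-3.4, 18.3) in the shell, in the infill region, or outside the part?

At z = 17.52 mm: the cube (footprint 10×16) is included at this height; (rotated 55° about Z; rotation is an isometry so areas/perimeters/island counts are preserved). Overall, the cross-section is a single solid region. Undo the 55° rotation: the query point maps to (13.040, 13.282) in the un-rotated model frame. The nearest boundary edge runs (10.00, 0.00)→(10.00, 16.00); distance from the point to it = 3.04 mm. The point is not inside any of the regions above, so it lies outside the cross-section (3.04 mm from the nearest boundary).

outside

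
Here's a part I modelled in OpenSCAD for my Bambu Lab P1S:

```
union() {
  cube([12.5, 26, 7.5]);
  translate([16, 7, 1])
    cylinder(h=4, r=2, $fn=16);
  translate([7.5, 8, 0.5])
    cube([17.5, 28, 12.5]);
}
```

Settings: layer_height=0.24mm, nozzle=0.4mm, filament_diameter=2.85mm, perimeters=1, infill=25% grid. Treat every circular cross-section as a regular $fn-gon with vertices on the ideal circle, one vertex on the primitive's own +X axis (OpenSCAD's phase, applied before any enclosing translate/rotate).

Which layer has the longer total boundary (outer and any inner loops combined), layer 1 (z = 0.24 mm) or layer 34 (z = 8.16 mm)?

Layer 1 (z = 0.24): the 12.5×26 cube contributes its full rectangle (perimeter 77.00 mm); the cylinder at (16, 7) does not reach this height (z outside [1, 5]); the cube at (7.5, 8) does not reach this height (z outside [0.5, 13]); Merging all regions: only the 12.5×26 cube is present, so the union is just that shape — boundary = 77.00 mm. So its perimeter = 77.00 mm. Layer 34 (z = 8.16): the cube is absent (z outside [0, 7.5]); the cylinder at (16, 7) is absent (z outside [1, 5]); the cube at (7.5, 8) (footprint 17.5×28) is included at this height (perimeter 91.00 mm); Merging all regions: only the 17.5×28 cube at (7.5, 8) is present, so the union is just that shape — boundary = 91.00 mm. So its perimeter = 91.00 mm. Layer 34 is larger (91.00 vs 77.00 mm).

layer 34 (z = 8.16 mm)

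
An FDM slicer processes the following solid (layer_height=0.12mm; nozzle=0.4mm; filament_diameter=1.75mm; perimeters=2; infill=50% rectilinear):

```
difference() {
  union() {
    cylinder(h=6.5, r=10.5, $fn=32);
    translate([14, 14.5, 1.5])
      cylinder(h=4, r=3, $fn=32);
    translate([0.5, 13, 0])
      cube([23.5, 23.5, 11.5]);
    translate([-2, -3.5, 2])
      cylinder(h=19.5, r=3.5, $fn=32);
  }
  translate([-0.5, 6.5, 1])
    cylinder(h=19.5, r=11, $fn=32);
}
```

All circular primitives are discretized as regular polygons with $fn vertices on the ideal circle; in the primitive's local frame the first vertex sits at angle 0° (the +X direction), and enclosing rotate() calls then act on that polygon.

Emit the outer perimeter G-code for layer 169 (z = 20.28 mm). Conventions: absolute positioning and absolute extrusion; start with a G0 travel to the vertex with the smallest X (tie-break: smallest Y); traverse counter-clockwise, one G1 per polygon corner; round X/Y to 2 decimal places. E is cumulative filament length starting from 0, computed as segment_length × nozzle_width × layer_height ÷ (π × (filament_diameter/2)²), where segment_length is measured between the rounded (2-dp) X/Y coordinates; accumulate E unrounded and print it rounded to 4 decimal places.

At z = 20.28 mm: the cylinder is not intersected at this z (z outside [0, 6.5]); the cylinder at (14, 14.5) is absent (z outside [1.5, 5.5]); the cube at (0.5, 13) does not reach this height (z outside [0, 11.5]); the cylinder at (-2, -3.5): section is a regular 32-gon, circumradius r=3.5; Combining (union): only the r=3.5 cylinder at (-2, -3.5) is present, so the union is just that shape — 1 connected region; the cylinder at (-0.5, 6.5): section is a regular 32-gon, circumradius r=11; Subtracting the remaining from the first: starting from that combined region, the r=11 cylinder at (-0.5, 6.5) partially overlaps it — only the 23.75 mm² overlap (of its 377.69 mm²) is removed, clipping the outline — 1 connected region. The outline is a single polygon with 20 vertices. Extrusion per mm of travel: 0.4 × 0.12 / (π × 0.875²) = 0.019956. Accumulating E over each segment gives final E = 0.3489.

G0 X-5.50 Y-3.50 Z20.28
G1 X-5.43 Y-4.18 E0.0136
G1 X-5.23 Y-4.84 E0.0274
G1 X-4.91 Y-5.44 E0.0410
G1 X-4.47 Y-5.97 E0.0547
G1 X-3.94 Y-6.41 E0.0685
G1 X-3.34 Y-6.73 E0.0820
G1 X-2.68 Y-6.93 E0.0958
G1 X-2.00 Y-7.00 E0.1094
G1 X-1.32 Y-6.93 E0.1231
G1 X-0.66 Y-6.73 E0.1368
G1 X-0.06 Y-6.41 E0.1504
G1 X0.47 Y-5.97 E0.1642
G1 X0.91 Y-5.44 E0.1779
G1 X1.23 Y-4.84 E0.1915
G1 X1.39 Y-4.31 E0.2025
G1 X-0.50 Y-4.50 E0.2404
G1 X-2.65 Y-4.29 E0.2835
G1 X-4.71 Y-3.66 E0.3265
G1 X-5.48 Y-3.25 E0.3439
G1 X-5.50 Y-3.50 E0.3489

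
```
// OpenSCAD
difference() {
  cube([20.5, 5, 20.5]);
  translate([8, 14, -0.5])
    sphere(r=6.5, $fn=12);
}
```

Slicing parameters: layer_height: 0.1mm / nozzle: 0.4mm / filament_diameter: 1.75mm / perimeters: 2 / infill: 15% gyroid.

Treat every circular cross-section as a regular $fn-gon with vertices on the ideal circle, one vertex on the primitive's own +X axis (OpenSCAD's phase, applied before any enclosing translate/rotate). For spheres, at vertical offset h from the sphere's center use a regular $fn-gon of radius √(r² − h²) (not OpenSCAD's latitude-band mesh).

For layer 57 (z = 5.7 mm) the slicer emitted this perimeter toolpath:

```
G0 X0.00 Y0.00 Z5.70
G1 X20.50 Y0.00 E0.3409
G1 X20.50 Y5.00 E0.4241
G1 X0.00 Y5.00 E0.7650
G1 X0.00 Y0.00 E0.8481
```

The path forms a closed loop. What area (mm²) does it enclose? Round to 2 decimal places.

Apply the shoelace formula to the sequence of (X, Y) vertices; enclosed area = 102.50 mm².

102.50 mm²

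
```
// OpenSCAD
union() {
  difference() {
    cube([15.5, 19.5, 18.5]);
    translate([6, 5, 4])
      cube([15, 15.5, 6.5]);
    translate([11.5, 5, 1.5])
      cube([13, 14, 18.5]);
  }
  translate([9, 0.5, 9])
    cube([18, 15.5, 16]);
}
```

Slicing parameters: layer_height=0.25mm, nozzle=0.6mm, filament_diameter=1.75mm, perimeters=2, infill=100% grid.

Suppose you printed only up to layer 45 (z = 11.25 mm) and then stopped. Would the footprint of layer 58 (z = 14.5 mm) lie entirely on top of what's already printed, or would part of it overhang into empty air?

entirely on top

Compare the two slices. At z = 11.25: the 15.5×19.5 cube contributes its full rectangle (area 302.25 mm²); the cube at (6, 5) is not intersected at this z (z outside [4, 10.5]); the cube at (11.5, 5) is present — its section is the full 13×14 rectangle (area 182.00 mm²); Taking the first minus the rest: starting from the 15.5×19.5 cube (302.25 mm²), the 13×14 cube at (11.5, 5) partially overlaps it — only the 56.00 mm² overlap (of its 182.00 mm²) is removed, clipping the outline — area = 246.25 mm²; the 18×15.5 cube at (9, 0.5) contributes its full rectangle (area 279.00 mm²); Merging all regions: the regions partially overlap — summed areas 525.25 mm² minus the doubly-counted overlap 56.75 mm² gives 468.50 mm² — area = 468.50 mm². At z = 14.5: the cube (footprint 15.5×19.5) is included at this height (area 302.25 mm²); the cube at (6, 5) is not intersected at this z (z outside [4, 10.5]); the cube at (11.5, 5) (footprint 13×14) is included at this height (area 182.00 mm²); Taking the first minus the rest: starting from the 15.5×19.5 cube (302.25 mm²), the 13×14 cube at (11.5, 5) partially overlaps it — only the 56.00 mm² overlap (of its 182.00 mm²) is removed, clipping the outline — area = 246.25 mm²; the cube at (9, 0.5) (footprint 18×15.5) is included at this height (area 279.00 mm²); Merging all regions: the regions partially overlap — summed areas 525.25 mm² minus the doubly-counted overlap 56.75 mm² gives 468.50 mm² — area = 468.50 mm². Checking containment: the cross-section at z = 14.5 is a subset of the cross-section at z = 11.25.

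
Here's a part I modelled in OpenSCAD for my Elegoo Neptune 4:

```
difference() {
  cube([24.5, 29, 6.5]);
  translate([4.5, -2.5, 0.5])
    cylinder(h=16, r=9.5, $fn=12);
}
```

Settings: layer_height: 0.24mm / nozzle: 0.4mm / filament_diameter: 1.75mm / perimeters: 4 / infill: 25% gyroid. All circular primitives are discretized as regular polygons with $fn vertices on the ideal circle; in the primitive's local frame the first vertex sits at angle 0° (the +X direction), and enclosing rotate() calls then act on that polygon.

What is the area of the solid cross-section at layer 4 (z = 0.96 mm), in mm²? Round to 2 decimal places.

At z = 0.96 mm: the 24.5×29 cube contributes its full rectangle (area 710.50 mm²); the r=9.5 cylinder at (4.5, -2.5) gives a regular 12-gon of circumradius 9.5 (constant along its height) (area = (12/2)·9.500²·sin(360°/12) = 270.75 mm²); Taking the first minus the rest: starting from the 24.5×29 cube (710.50 mm²), the r=9.5 cylinder at (4.5, -2.5) partially overlaps it — only the 73.56 mm² overlap (of its 270.75 mm²) is removed, clipping the outline — area = 636.94 mm². Overall, the cross-section is a single solid region. Net area = 636.94 mm².

636.94 mm²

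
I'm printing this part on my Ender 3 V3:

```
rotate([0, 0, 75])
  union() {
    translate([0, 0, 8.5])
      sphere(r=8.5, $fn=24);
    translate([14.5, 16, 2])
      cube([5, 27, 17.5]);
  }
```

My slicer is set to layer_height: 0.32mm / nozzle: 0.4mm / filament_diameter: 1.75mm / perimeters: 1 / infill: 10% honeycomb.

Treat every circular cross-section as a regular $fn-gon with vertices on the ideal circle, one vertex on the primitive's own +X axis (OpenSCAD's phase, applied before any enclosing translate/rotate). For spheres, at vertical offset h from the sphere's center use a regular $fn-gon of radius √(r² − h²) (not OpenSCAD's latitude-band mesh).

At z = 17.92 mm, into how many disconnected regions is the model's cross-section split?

At z = 17.92 mm: the sphere is absent (|z−center|=9.420 > r=8.5); the 5×27 cube at (14.5, 16) contributes its full rectangle; Combining (union): only the 5×27 cube at (14.5, 16) is present, so the union is just that shape — 1 connected region; (whole slice rotated 75° about Z — lengths, areas and connectivity unchanged). The result has 1 disconnected region.

1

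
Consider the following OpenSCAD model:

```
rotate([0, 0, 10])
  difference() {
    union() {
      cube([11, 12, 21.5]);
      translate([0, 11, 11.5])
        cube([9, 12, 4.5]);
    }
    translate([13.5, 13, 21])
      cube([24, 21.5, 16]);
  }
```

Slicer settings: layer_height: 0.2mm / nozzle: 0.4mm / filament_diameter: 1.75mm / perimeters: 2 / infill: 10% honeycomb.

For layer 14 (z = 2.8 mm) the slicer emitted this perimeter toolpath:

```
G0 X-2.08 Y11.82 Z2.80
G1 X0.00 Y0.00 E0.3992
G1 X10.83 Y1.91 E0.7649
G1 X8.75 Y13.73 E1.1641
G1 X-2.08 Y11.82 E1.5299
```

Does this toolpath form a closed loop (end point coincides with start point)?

Start point (G0): (-2.08, 11.82). End point (last G1): the path returns to the start — closed.

yes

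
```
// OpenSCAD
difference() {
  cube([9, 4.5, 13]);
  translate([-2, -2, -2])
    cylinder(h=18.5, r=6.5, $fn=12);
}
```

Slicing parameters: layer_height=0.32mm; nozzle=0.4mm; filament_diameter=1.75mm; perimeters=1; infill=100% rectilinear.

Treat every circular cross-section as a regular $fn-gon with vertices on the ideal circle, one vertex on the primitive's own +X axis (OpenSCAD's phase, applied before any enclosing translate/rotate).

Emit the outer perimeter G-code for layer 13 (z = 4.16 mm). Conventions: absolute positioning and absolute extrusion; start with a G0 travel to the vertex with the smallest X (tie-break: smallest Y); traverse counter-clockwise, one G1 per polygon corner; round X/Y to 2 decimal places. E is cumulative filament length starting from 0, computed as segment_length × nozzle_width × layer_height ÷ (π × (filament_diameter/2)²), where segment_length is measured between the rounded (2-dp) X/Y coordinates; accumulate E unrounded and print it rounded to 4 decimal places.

At z = 4.16 mm: the cube (footprint 9×4.5) is included at this height; the r=6.5 cylinder at (-2, -2) contributes a regular 12-gon of circumradius 6.5; Subtracting the remaining from the first: starting from the 9×4.5 cube, the r=6.5 cylinder at (-2, -2) partially overlaps it — only the 10.76 mm² overlap (of its 126.75 mm²) is removed, clipping the outline — 1 connected region. The outline is a single polygon with 7 vertices. Extrusion per mm of travel: 0.4 × 0.32 / (π × 0.875²) = 0.053216. Accumulating E over each segment gives final E = 1.3321.

G0 X0.00 Y3.96 Z4.16
G1 X1.25 Y3.63 E0.0688
G1 X3.63 Y1.25 E0.2479
G1 X3.96 Y0.00 E0.3167
G1 X9.00 Y0.00 E0.5849
G1 X9.00 Y4.50 E0.8244
G1 X0.00 Y4.50 E1.3033
G1 X0.00 Y3.96 E1.3321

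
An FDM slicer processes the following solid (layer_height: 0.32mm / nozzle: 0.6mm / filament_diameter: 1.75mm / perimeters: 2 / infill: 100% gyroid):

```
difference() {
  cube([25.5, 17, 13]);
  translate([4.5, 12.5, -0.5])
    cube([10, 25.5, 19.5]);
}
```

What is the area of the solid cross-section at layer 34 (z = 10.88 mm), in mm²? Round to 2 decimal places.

At z = 10.88 mm: the cube (footprint 25.5×17) is included at this height (area 433.50 mm²); the 10×25.5 cube at (4.5, 12.5) contributes its full rectangle (area 255.00 mm²); Subtracting the remaining from the first: starting from the 25.5×17 cube (433.50 mm²), the 10×25.5 cube at (4.5, 12.5) partially overlaps it — only the 45.00 mm² overlap (of its 255.00 mm²) is removed, clipping the outline — area = 388.50 mm². Overall, the cross-section is a single solid region. Net area = 388.50 mm².

388.50 mm²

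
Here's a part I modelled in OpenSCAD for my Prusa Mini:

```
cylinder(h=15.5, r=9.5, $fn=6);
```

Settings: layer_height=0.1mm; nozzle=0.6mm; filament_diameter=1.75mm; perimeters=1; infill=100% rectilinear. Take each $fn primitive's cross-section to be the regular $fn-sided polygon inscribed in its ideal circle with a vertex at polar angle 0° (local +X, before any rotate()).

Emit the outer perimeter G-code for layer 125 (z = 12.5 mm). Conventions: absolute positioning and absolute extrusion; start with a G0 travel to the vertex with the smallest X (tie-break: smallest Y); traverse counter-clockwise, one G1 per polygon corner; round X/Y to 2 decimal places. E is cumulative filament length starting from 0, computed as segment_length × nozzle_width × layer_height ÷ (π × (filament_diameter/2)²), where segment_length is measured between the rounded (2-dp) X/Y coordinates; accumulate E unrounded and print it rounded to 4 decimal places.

At z = 12.5 mm: the r=9.5 cylinder contributes a regular 6-gon of circumradius 9.5. The outline is a single polygon with 6 vertices. Extrusion per mm of travel: 0.6 × 0.1 / (π × 0.875²) = 0.024945. Accumulating E over each segment gives final E = 1.4221.

G0 X-9.50 Y0.00 Z12.50
G1 X-4.75 Y-8.23 E0.2370
G1 X4.75 Y-8.23 E0.4740
G1 X9.50 Y0.00 E0.7111
G1 X4.75 Y8.23 E0.9481
G1 X-4.75 Y8.23 E1.1851
G1 X-9.50 Y0.00 E1.4221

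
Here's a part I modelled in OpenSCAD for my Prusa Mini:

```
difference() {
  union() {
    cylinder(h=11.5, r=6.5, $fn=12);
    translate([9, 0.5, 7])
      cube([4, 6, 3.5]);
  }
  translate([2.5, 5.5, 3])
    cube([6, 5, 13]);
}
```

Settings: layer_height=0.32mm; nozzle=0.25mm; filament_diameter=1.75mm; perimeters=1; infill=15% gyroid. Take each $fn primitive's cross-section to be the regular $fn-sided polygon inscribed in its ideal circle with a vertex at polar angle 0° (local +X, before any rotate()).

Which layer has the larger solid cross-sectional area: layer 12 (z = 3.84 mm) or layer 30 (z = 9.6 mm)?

layer 30 (z = 9.6 mm)

Layer 12 (z = 3.84): the cylinder: section is a regular 12-gon, circumradius r=6.5 (area = (12/2)·6.500²·sin(360°/12) = 126.75 mm²); the cube at (9, 0.5) does not reach this height (z outside [7, 10.5]); Merging all regions: only the r=6.5 cylinder is present, so the union is just that shape — area = 126.75 mm²; the 6×5 cube at (2.5, 5.5) contributes its full rectangle (area 30.00 mm²); Subtracting the remaining from the first: starting from that combined region (126.75 mm²), the 6×5 cube at (2.5, 5.5) partially overlaps it — only the 0.18 mm² overlap (of its 30.00 mm²) is removed, clipping the outline — area = 126.57 mm². So its area = 126.57 mm². Layer 30 (z = 9.6): the cylinder: section is a regular 12-gon, circumradius r=6.5 (area = (12/2)·6.500²·sin(360°/12) = 126.75 mm²); the cube at (9, 0.5) (footprint 4×6) is included at this height (area 24.00 mm²); Combining (union): the 2 present regions are separate (no shared area or edge), so areas and boundary lengths simply add and each stays a separate island — area = 150.75 mm²; the cube at (2.5, 5.5) is present — its section is the full 6×5 rectangle (area 30.00 mm²); Taking the first minus the rest: starting from the result so far (150.75 mm²), the 6×5 cube at (2.5, 5.5) partially overlaps it — only the 0.18 mm² overlap (of its 30.00 mm²) is removed, clipping the outline — area = 150.57 mm². So its area = 150.57 mm². Layer 30 is larger (150.57 vs 126.57 mm²).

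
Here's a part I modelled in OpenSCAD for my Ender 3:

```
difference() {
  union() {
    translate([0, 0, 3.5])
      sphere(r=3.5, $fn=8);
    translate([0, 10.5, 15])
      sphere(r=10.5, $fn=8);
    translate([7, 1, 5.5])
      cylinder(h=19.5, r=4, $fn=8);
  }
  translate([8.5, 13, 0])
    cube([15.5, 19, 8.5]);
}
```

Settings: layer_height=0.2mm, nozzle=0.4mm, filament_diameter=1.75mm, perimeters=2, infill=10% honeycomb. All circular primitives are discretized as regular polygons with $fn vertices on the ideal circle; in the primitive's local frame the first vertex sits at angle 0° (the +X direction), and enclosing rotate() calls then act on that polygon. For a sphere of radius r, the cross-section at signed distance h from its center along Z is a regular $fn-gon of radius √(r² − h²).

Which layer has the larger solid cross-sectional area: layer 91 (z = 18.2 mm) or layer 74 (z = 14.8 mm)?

layer 74 (z = 14.8 mm)

Layer 91 (z = 18.2): the sphere is absent (|z−center|=14.700 > r=3.5); the r=10.5 sphere at (0, 10.5) contributes a regular 8-gon of circumradius √(10.5²−3.2²) = 10.000 (area = (8/2)·10.000²·sin(360°/8) = 282.87 mm²); the cylinder at (7, 1): section is a regular 8-gon, circumradius r=4 (area = (8/2)·4.000²·sin(360°/8) = 45.25 mm²); Combining (union): the regions partially overlap — summed areas 328.13 mm² minus the doubly-counted overlap 5.70 mm² gives 322.42 mm² — area = 322.42 mm²; the cube at (8.5, 13) is not intersected at this z (z outside [0, 8.5]); After the difference (first − rest): none of the subtracted shapes is present at this height, so the result so far is unchanged — area = 322.42 mm². So its area = 322.42 mm². Layer 74 (z = 14.8): the sphere is absent (|z−center|=11.300 > r=3.5); the r=10.5 sphere at (0, 10.5) slices to a regular 8-gon of circumradius 10.498 (√(r²−h²) with h=0.2 from center) (area = (8/2)·10.498²·sin(360°/8) = 311.72 mm²); the cylinder at (7, 1): section is a regular 8-gon, circumradius r=4 (area = (8/2)·4.000²·sin(360°/8) = 45.25 mm²); Combining (union): the regions partially overlap — summed areas 356.98 mm² minus the doubly-counted overlap 8.39 mm² gives 348.58 mm² — area = 348.58 mm²; the cube at (8.5, 13) does not reach this height (z outside [0, 8.5]); Subtracting the remaining from the first: none of the subtracted shapes is present at this height, so that combined region is unchanged — area = 348.58 mm². So its area = 348.58 mm². Layer 74 is larger (348.58 vs 322.42 mm²).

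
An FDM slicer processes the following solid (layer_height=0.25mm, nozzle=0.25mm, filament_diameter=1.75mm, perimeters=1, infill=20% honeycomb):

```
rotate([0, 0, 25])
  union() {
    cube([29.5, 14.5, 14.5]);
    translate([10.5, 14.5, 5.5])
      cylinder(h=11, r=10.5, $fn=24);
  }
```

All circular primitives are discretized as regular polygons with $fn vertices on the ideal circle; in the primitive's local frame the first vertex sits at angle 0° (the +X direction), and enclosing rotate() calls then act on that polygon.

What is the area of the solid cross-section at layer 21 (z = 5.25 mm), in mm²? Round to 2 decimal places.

At z = 5.25 mm: the cube (footprint 29.5×14.5) is included at this height (area 427.75 mm²); the cylinder at (10.5, 14.5) does not reach this height (z outside [5.5, 16.5]); Combining (union): only the 29.5×14.5 cube is present, so the union is just that shape — area = 427.75 mm²; (rotated 25° about Z; rotation is an isometry so areas/perimeters/island counts are preserved). Overall, the cross-section is a single solid region. Net area = 427.75 mm².

427.75 mm²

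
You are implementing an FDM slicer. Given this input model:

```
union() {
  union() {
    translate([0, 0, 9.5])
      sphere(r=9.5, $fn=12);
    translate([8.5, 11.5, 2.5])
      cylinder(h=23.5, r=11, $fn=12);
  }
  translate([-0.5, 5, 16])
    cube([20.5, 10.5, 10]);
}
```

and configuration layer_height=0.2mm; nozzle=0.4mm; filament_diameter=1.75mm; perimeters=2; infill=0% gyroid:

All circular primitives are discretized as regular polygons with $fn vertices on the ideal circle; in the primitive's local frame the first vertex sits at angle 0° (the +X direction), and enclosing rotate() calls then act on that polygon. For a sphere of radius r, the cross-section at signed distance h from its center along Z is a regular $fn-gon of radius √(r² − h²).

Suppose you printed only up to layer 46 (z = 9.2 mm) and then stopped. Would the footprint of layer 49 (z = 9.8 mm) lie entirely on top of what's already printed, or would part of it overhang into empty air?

entirely on top

Compare the two slices. At z = 9.2: the r=9.5 sphere contributes a regular 12-gon of circumradius √(9.5²−0.3²) = 9.495 (area = (12/2)·9.495²·sin(360°/12) = 270.48 mm²); the r=11 cylinder at (8.5, 11.5) gives a regular 12-gon of circumradius 11 (constant along its height) (area = (12/2)·11.000²·sin(360°/12) = 363.00 mm²); Taking the union: the regions partially overlap — summed areas 633.48 mm² minus the doubly-counted overlap 55.11 mm² gives 578.37 mm² — area = 578.37 mm²; the cube at (-0.5, 5) is not intersected at this z (z outside [16, 26]); Merging all regions: only that combined region is present, so the union is just that shape — area = 578.37 mm². At z = 9.8: the r=9.5 sphere contributes a regular 12-gon of circumradius √(9.5²−0.3²) = 9.495 (area = (12/2)·9.495²·sin(360°/12) = 270.48 mm²); the r=11 cylinder at (8.5, 11.5) contributes a regular 12-gon of circumradius 11 (area = (12/2)·11.000²·sin(360°/12) = 363.00 mm²); Taking the union: the regions partially overlap — summed areas 633.48 mm² minus the doubly-counted overlap 55.11 mm² gives 578.37 mm² — area = 578.37 mm²; the cube at (-0.5, 5) is not intersected at this z (z outside [16, 26]); Combining (union): only that combined region is present, so the union is just that shape — area = 578.37 mm². Checking containment: the cross-section at z = 9.8 is a subset of the cross-section at z = 9.2.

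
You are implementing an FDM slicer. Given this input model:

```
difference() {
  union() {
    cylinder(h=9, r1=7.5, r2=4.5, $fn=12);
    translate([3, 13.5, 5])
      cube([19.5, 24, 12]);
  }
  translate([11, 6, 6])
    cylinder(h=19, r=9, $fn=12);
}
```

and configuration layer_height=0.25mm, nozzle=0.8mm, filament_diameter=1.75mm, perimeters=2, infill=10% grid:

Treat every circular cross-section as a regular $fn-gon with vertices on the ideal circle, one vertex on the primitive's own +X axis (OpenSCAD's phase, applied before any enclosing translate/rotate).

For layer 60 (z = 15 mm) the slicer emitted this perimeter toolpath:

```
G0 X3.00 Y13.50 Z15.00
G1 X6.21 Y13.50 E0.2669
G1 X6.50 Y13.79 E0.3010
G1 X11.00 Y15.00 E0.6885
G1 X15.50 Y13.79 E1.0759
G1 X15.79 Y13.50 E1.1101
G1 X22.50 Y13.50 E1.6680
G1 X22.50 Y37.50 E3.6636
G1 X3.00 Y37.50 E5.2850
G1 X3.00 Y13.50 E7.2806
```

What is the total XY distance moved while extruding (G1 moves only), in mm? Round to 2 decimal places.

Sum the Euclidean lengths of each G1 segment: total = 87.56 mm.

87.56 mm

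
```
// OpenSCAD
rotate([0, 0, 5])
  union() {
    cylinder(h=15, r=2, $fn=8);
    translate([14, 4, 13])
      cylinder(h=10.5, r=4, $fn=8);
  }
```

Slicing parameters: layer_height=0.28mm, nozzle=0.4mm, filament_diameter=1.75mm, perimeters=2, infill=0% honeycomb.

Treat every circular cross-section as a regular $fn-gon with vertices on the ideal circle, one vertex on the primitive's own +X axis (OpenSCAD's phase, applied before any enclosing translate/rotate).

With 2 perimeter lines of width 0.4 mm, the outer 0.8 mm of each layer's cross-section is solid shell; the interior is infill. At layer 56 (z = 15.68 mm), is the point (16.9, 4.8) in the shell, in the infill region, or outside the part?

At z = 15.68 mm: the cylinder is not intersected at this z (z outside [0, 15]); the r=4 cylinder at (14, 4) gives a regular 8-gon of circumradius 4 (constant along its height); Taking the union: only the r=4 cylinder at (14, 4) is present, so the union is just that shape — 1 connected region; (whole slice rotated 5° about Z — lengths, areas and connectivity unchanged). Overall, the cross-section is a single solid region. Undo the 5° rotation: the query point maps to (17.254, 3.309) in the un-rotated model frame. The nearest boundary edge runs (16.83, 1.17)→(18.00, 4.00); distance from the point to it = 0.42 mm. The point is inside the cross-section, 0.42 mm from the nearest boundary — within the 0.8 mm shell band (2 × 0.4).

shell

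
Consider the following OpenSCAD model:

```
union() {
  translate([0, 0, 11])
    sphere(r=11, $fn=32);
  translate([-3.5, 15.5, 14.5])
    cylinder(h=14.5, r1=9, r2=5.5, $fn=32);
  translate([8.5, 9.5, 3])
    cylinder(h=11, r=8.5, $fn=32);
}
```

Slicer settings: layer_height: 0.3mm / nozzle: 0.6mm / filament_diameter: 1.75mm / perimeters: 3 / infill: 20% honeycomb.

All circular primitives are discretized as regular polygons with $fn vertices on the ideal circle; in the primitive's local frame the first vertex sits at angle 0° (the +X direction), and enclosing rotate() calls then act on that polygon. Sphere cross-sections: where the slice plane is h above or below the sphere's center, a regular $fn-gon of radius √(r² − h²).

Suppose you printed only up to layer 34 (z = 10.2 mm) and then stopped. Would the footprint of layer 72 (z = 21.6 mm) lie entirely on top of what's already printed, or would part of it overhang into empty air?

Compare the two slices. At z = 10.2: the r=11 sphere contributes a regular 32-gon of circumradius √(11²−0.8²) = 10.971 (area = (32/2)·10.971²·sin(360°/32) = 375.70 mm²); the cone at (-3.5, 15.5) is absent (z outside [14.5, 29]); the r=8.5 cylinder at (8.5, 9.5) contributes a regular 32-gon of circumradius 8.5 (area = (32/2)·8.500²·sin(360°/32) = 225.52 mm²); Merging all regions: the regions partially overlap — summed areas 601.22 mm² minus the doubly-counted overlap 66.71 mm² gives 534.52 mm² — area = 534.52 mm². At z = 21.6: the r=11 sphere contributes a regular 32-gon of circumradius √(11²−10.6²) = 2.939 (area = (32/2)·2.939²·sin(360°/32) = 26.97 mm²); the cone at (-3.5, 15.5): at t=0.490 of its height the radius interpolates to r₁+(r₂−r₁)t = 7.286, giving a regular 32-gon of that circumradius (area = (32/2)·7.286²·sin(360°/32) = 165.71 mm²); the cylinder at (8.5, 9.5) does not reach this height (z outside [3, 14]); Taking the union: the 2 present regions are separate (no shared area or edge), so areas and boundary lengths simply add and each stays a separate island — area = 192.68 mm². Checking containment: at z = 21.6 the cross-section extends beyond the z = 10.2 cross-section by about 141.28 mm².

part overhangs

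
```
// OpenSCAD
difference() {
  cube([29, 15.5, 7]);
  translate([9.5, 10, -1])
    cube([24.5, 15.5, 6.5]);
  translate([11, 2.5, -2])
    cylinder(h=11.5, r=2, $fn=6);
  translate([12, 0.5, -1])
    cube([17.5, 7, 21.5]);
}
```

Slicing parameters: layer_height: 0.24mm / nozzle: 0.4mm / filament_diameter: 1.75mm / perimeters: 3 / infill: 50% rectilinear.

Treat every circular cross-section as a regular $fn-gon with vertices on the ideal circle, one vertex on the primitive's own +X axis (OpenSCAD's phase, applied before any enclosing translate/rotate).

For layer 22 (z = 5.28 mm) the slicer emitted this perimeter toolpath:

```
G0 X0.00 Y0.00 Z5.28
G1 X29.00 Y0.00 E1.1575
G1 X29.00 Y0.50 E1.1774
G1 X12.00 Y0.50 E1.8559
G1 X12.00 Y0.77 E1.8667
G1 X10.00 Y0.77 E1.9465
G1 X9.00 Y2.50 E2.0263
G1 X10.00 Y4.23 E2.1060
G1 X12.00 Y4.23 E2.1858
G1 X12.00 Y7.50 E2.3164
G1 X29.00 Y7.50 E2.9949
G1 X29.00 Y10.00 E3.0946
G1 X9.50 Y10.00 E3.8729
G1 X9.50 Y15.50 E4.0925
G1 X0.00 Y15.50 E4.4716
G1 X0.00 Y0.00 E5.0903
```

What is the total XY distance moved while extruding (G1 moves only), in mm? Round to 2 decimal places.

127.54 mm

Sum the Euclidean lengths of each G1 segment: total = 127.54 mm.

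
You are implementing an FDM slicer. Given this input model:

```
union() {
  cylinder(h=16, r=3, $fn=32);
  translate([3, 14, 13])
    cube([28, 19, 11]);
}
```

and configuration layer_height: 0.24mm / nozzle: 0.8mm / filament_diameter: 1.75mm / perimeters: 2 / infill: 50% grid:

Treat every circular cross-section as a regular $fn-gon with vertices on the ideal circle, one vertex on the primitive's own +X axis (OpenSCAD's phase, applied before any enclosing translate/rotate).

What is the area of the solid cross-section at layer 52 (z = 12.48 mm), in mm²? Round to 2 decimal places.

28.09 mm²

At z = 12.48 mm: the r=3 cylinder contributes a regular 32-gon of circumradius 3 (area = (32/2)·3.000²·sin(360°/32) = 28.09 mm²); the cube at (3, 14) is not intersected at this z (z outside [13, 24]); Combining (union): only the r=3 cylinder is present, so the union is just that shape — area = 28.09 mm². Overall, the cross-section is a single solid region. Net area = 28.09 mm².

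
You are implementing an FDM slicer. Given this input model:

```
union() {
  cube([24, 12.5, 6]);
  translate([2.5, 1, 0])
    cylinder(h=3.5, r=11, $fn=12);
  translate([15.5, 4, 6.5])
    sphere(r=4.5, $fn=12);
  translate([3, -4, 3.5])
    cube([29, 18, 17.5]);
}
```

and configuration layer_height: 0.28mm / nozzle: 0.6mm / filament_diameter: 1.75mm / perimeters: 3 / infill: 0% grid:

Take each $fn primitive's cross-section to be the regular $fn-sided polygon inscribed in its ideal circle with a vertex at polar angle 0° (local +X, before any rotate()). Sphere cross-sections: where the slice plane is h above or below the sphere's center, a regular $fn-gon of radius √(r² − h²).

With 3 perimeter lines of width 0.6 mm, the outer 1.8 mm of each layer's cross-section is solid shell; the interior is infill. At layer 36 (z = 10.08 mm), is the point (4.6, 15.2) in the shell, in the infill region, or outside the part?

At z = 10.08 mm: the cube is not intersected at this z (z outside [0, 6]); the cylinder at (2.5, 1) does not reach this height (z outside [0, 3.5]); the sphere at (15.5, 4): section is a regular 12-gon, circumradius = √(r²−h²) = √(4.5²−3.58²) = 2.726; the cube at (3, -4) (footprint 29×18) is included at this height; Merging all regions: the r=4.5 sphere at (15.5, 4) lies entirely inside the 29×18 cube at (3, -4), so the union is just the 29×18 cube at (3, -4) — 1 connected region. Overall, the cross-section is a single solid region. The nearest boundary edge runs (3.00, 14.00)→(32.00, 14.00); distance from the point to it = 1.20 mm. The point is not inside any of the regions above, so it lies outside the cross-section (1.20 mm from the nearest boundary).

outside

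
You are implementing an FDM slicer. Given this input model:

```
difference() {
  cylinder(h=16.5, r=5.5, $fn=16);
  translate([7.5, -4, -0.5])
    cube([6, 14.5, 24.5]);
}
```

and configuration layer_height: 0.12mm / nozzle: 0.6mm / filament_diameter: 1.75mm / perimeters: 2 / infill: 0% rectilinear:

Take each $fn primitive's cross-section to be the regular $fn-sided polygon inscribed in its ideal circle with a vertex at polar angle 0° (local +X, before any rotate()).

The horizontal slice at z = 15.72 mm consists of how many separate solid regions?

At z = 15.72 mm: the r=5.5 cylinder gives a regular 16-gon of circumradius 5.5 (constant along its height); the cube at (7.5, -4) (footprint 6×14.5) is included at this height; Subtracting the remaining from the first: starting from the r=5.5 cylinder, the 6×14.5 cube at (7.5, -4) misses the remaining region (no effect) — 1 connected region. The result has 1 disconnected region.

1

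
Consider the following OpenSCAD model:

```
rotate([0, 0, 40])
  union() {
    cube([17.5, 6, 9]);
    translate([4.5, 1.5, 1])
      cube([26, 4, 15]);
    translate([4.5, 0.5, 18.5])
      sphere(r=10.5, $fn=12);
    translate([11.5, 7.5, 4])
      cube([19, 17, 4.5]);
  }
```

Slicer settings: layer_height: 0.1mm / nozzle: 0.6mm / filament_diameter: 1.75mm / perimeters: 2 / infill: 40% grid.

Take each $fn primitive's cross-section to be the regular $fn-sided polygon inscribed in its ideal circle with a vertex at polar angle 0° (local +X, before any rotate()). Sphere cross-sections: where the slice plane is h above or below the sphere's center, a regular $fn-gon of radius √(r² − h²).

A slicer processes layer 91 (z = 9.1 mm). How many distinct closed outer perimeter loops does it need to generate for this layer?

1

At z = 9.1 mm: the cube does not reach this height (z outside [0, 9]); the cube at (4.5, 1.5) (footprint 26×4) is included at this height; the sphere at (4.5, 0.5): section is a regular 12-gon, circumradius = √(r²−h²) = √(10.5²−9.4²) = 4.679; the cube at (11.5, 7.5) is not intersected at this z (z outside [4, 8.5]); Combining (union): the regions partially overlap (shared area 11.87 mm²), so overlapping operands fuse into one piece — 1 connected region; (rotated 40° about Z; rotation is an isometry so areas/perimeters/island counts are preserved). The result has 1 disconnected region.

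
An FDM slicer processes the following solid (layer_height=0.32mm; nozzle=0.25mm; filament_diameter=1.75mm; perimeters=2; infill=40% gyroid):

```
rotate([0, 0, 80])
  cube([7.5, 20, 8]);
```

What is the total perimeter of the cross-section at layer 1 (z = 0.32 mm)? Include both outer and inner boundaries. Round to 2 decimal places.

At z = 0.32 mm: the 7.5×20 cube contributes its full rectangle (perimeter 55.00 mm); (whole slice rotated 80° about Z — lengths, areas and connectivity unchanged). Overall, the cross-section is a single solid region. Total boundary length (outer) = 55.00 mm.

55.00 mm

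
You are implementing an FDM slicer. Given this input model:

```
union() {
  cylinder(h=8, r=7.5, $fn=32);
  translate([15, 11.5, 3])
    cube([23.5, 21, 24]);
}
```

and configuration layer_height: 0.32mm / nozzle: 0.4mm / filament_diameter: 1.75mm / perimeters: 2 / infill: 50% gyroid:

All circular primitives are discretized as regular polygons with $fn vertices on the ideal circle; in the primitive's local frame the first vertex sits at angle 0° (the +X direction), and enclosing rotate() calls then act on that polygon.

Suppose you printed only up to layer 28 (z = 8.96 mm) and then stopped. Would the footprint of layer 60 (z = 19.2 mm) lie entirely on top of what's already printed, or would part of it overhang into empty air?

entirely on top

Compare the two slices. At z = 8.96: the cylinder is absent (z outside [0, 8]); the cube at (15, 11.5) is present — its section is the full 23.5×21 rectangle (area 493.50 mm²); Merging all regions: only the 23.5×21 cube at (15, 11.5) is present, so the union is just that shape — area = 493.50 mm². At z = 19.2: the cylinder is absent (z outside [0, 8]); the 23.5×21 cube at (15, 11.5) contributes its full rectangle (area 493.50 mm²); Merging all regions: only the 23.5×21 cube at (15, 11.5) is present, so the union is just that shape — area = 493.50 mm². Checking containment: the cross-section at z = 19.2 is a subset of the cross-section at z = 8.96.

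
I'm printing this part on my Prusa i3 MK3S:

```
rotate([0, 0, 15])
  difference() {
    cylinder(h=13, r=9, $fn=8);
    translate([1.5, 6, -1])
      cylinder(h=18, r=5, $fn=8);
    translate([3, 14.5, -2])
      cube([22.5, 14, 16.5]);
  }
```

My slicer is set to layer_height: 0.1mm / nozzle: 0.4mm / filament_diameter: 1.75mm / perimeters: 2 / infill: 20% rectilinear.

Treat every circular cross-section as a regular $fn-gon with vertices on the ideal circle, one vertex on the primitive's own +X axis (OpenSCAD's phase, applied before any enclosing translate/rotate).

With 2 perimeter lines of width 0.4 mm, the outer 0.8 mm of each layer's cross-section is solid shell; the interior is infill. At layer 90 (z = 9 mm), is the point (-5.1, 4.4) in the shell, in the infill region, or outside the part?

At z = 9 mm: the cylinder: section is a regular 8-gon, circumradius r=9; the r=5 cylinder at (1.5, 6) gives a regular 8-gon of circumradius 5 (constant along its height); the cube at (3, 14.5) (footprint 22.5×14) is included at this height; Taking the first minus the rest: starting from the r=9 cylinder, the r=5 cylinder at (1.5, 6) partially overlaps it — only the 53.44 mm² overlap (of its 70.71 mm²) is removed, clipping the outline; the 22.5×14 cube at (3, 14.5) misses the remaining region (no effect) — 1 connected region; (rotated 15° about Z; rotation is an isometry so areas/perimeters/island counts are preserved). Overall, the cross-section is a single solid region. Undo the 15° rotation: the query point maps to (-3.787, 5.570) in the un-rotated model frame. The nearest boundary edge runs (-3.50, 6.00)→(-2.04, 2.46); distance from the point to it = 0.43 mm. The point is inside the cross-section, 0.43 mm from the nearest boundary — within the 0.8 mm shell band (2 × 0.4).

shell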